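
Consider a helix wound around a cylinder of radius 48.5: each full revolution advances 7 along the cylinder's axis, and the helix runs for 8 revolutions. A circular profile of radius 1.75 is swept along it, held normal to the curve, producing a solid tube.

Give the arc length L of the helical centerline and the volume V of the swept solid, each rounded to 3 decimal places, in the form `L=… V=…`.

2πR = 2π·48.5 = 304.734487
per-turn = √(304.734487² + 7²) = √(92863.1078 + 49) = √92912.1078 = 304.814875
L = 8 × 304.814875 = 2438.518997
V = π·1.75² × L = 9.621128 × 2438.518997 = 23461.302187

L=2438.519 V=23461.302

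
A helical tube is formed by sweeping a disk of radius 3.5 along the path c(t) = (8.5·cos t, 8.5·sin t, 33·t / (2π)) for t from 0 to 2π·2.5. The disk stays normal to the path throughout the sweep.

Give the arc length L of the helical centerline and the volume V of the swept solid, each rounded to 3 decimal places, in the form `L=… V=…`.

L=156.950 V=6040.134

2πR = 2π·8.5 = 53.407075
per-turn = √(53.407075² + 33²) = √(2852.3157 + 1089) = √3941.3157 = 62.779899
L = 2.5 × 62.779899 = 156.949747
V = π·3.5² × L = 38.484510 × 156.949747 = 6040.134093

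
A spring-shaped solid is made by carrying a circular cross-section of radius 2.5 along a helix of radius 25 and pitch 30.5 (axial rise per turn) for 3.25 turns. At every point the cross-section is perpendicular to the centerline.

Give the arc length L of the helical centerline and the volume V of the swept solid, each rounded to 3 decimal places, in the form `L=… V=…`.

L=520.043 V=10211.026

2πR = 2π·25 = 157.079633
per-turn = √(157.079633² + 30.5²) = √(24674.0110 + 930.25) = √25604.2610 = 160.013315
L = 3.25 × 160.013315 = 520.043274
V = π·2.5² × L = 19.634954 × 520.043274 = 10211.025807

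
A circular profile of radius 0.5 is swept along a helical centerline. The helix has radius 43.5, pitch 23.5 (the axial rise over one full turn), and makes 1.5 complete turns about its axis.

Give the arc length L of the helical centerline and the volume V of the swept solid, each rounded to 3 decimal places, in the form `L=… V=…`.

L=411.490 V=323.184

2πR = 2π·43.5 = 273.318561
per-turn = √(273.318561² + 23.5²) = √(74703.0357 + 552.25) = √75255.2857 = 274.326969
L = 1.5 × 274.326969 = 411.490453
V = π·0.5² × L = 0.785398 × 411.490453 = 323.183846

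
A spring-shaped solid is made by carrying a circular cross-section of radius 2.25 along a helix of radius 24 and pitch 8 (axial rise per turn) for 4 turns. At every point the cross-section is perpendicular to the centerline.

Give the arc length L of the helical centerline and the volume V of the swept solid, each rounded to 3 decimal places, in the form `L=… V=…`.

2πR = 2π·24 = 150.796447
per-turn = √(150.796447² + 8²) = √(22739.5685 + 64) = √22803.5685 = 151.008505
L = 4 × 151.008505 = 604.034019
V = π·2.25² × L = 15.904313 × 604.034019 = 9606.745992

L=604.034 V=9606.746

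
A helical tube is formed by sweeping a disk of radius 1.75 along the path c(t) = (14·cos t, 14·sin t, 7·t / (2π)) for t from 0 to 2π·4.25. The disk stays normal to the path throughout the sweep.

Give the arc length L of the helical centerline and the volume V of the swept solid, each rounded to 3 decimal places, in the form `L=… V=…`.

L=375.031 V=3608.225

2πR = 2π·14 = 87.964594
per-turn = √(87.964594² + 7²) = √(7737.7699 + 49) = √7786.7699 = 88.242676
L = 4.25 × 88.242676 = 375.031373
V = π·1.75² × L = 9.621128 × 375.031373 = 3608.224653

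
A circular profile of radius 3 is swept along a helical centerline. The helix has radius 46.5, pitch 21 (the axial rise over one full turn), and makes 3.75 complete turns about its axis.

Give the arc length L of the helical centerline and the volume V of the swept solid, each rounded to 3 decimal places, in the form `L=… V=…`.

2πR = 2π·46.5 = 292.168117
per-turn = √(292.168117² + 21²) = √(85362.2085 + 441) = √85803.2085 = 292.921847
L = 3.75 × 292.921847 = 1098.456926
V = π·3² × L = 28.274334 × 1098.456926 = 31058.137891

L=1098.457 V=31058.138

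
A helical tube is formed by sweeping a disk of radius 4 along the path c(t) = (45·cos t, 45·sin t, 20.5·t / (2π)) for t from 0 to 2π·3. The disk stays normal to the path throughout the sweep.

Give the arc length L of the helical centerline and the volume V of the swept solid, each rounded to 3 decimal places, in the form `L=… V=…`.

2πR = 2π·45 = 282.743339
per-turn = √(282.743339² + 20.5²) = √(79943.7956 + 420.25) = √80364.0456 = 283.485530
L = 3 × 283.485530 = 850.456590
V = π·4² × L = 50.265482 × 850.456590 = 42748.610787

L=850.457 V=42748.611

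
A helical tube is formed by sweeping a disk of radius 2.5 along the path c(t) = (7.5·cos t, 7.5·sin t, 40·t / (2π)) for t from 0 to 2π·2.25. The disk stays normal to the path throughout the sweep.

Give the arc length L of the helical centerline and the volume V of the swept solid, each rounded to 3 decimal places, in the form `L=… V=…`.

2πR = 2π·7.5 = 47.123890
per-turn = √(47.123890² + 40²) = √(2220.6610 + 1600) = √3820.6610 = 61.811496
L = 2.25 × 61.811496 = 139.075865
V = π·2.5² × L = 19.634954 × 139.075865 = 2730.748226

L=139.076 V=2730.748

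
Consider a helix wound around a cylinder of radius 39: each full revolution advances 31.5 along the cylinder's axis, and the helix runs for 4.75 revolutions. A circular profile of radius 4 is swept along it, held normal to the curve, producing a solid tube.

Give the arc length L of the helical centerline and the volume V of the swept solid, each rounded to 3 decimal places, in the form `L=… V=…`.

L=1173.538 V=58988.438

2πR = 2π·39 = 245.044227
per-turn = √(245.044227² + 31.5²) = √(60046.6732 + 992.25) = √61038.9232 = 247.060566
L = 4.75 × 247.060566 = 1173.537688
V = π·4² × L = 50.265482 × 1173.537688 = 58988.438048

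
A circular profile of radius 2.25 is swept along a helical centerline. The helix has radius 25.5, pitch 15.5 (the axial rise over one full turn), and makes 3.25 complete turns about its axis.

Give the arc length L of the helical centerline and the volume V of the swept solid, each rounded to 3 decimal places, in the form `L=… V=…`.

2πR = 2π·25.5 = 160.221225
per-turn = √(160.221225² + 15.5²) = √(25670.8410 + 240.25) = √25911.0910 = 160.969224
L = 3.25 × 160.969224 = 523.149978
V = π·2.25² × L = 15.904313 × 523.149978 = 8320.340892

L=523.150 V=8320.341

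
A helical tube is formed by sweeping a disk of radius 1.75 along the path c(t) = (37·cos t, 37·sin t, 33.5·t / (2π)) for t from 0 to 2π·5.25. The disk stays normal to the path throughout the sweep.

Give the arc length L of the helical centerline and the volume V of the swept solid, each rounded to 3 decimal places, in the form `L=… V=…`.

L=1233.115 V=11863.961

2πR = 2π·37 = 232.477856
per-turn = √(232.477856² + 33.5²) = √(54045.9537 + 1122.25) = √55168.2037 = 234.879126
L = 5.25 × 234.879126 = 1233.115410
V = π·1.75² × L = 9.621128 × 1233.115410 = 11863.960584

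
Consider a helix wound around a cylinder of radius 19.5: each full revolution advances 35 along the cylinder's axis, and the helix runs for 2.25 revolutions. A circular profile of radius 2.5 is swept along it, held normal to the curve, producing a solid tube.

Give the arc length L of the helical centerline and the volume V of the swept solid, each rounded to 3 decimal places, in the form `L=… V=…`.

2πR = 2π·19.5 = 122.522113
per-turn = √(122.522113² + 35²) = √(15011.6683 + 1225) = √16236.6683 = 127.423186
L = 2.25 × 127.423186 = 286.702168
V = π·2.5² × L = 19.634954 × 286.702168 = 5629.383908

L=286.702 V=5629.384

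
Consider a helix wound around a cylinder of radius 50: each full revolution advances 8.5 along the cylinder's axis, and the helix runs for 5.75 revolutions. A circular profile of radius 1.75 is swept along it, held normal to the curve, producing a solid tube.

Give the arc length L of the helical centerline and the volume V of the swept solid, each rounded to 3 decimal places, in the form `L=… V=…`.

2πR = 2π·50 = 314.159265
per-turn = √(314.159265² + 8.5²) = √(98696.0440 + 72.25) = √98768.2940 = 314.274234
L = 5.75 × 314.274234 = 1807.076844
V = π·1.75² × L = 9.621128 × 1807.076844 = 17386.116723

L=1807.077 V=17386.117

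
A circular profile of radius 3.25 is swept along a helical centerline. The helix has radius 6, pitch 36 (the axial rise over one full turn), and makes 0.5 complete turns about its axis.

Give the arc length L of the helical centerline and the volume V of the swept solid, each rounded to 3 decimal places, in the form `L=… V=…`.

2πR = 2π·6 = 37.699112
per-turn = √(37.699112² + 36²) = √(1421.2230 + 1296) = √2717.2230 = 52.126989
L = 0.5 × 52.126989 = 26.063495
V = π·3.25² × L = 33.183072 × 26.063495 = 864.866833

L=26.063 V=864.867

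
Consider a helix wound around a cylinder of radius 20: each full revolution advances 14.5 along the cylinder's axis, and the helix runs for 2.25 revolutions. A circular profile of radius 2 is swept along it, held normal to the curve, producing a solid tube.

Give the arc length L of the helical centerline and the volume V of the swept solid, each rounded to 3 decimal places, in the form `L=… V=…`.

2πR = 2π·20 = 125.663706
per-turn = √(125.663706² + 14.5²) = √(15791.3670 + 210.25) = √16001.6170 = 126.497498
L = 2.25 × 126.497498 = 284.619371
V = π·2² × L = 12.566371 × 284.619371 = 3576.632498

L=284.619 V=3576.632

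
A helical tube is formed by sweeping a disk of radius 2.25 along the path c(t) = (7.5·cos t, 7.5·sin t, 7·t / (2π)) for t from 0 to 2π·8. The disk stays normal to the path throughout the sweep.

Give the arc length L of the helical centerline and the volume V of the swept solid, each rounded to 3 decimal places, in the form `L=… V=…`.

2πR = 2π·7.5 = 47.123890
per-turn = √(47.123890² + 7²) = √(2220.6610 + 49) = √2269.6610 = 47.640959
L = 8 × 47.640959 = 381.127673
V = π·2.25² × L = 15.904313 × 381.127673 = 6061.573737

L=381.128 V=6061.574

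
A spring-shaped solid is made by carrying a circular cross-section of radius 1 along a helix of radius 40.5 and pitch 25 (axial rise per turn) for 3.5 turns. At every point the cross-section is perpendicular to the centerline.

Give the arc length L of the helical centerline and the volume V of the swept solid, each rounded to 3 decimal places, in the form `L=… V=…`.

L=894.929 V=2811.504

2πR = 2π·40.5 = 254.469005
per-turn = √(254.469005² + 25²) = √(64754.4745 + 625) = √65379.4745 = 255.694103
L = 3.5 × 255.694103 = 894.929362
V = π·1² × L = 3.141593 × 894.929362 = 2811.503508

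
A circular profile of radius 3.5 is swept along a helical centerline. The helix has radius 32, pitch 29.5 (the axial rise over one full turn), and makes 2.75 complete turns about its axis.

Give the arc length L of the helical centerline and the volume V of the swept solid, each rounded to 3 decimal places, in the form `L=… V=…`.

L=558.840 V=21506.683

2πR = 2π·32 = 201.061930
per-turn = √(201.061930² + 29.5²) = √(40425.8996 + 870.25) = √41296.1496 = 203.214541
L = 2.75 × 203.214541 = 558.839987
V = π·3.5² × L = 38.484510 × 558.839987 = 21506.683088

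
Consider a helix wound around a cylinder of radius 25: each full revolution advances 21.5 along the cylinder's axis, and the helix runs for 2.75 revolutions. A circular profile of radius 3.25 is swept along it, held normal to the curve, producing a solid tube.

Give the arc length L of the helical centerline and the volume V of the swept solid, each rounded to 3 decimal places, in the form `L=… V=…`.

L=435.997 V=14467.704

2πR = 2π·25 = 157.079633
per-turn = √(157.079633² + 21.5²) = √(24674.0110 + 462.25) = √25136.2610 = 158.544193
L = 2.75 × 158.544193 = 435.996530
V = π·3.25² × L = 33.183072 × 435.996530 = 14467.704410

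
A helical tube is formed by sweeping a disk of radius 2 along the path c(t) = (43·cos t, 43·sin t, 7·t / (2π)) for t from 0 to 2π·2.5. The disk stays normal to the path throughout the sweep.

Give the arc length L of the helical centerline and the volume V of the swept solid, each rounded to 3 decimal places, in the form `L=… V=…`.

2πR = 2π·43 = 270.176968
per-turn = √(270.176968² + 7²) = √(72995.5942 + 49) = √73044.5942 = 270.267634
L = 2.5 × 270.267634 = 675.669086
V = π·2² × L = 12.566371 × 675.669086 = 8490.708144

L=675.669 V=8490.708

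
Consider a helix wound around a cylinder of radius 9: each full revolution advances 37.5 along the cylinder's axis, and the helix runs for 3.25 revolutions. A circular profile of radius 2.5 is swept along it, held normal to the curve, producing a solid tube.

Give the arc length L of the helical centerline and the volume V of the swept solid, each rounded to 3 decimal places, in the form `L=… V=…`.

L=220.522 V=4329.931

2πR = 2π·9 = 56.548668
per-turn = √(56.548668² + 37.5²) = √(3197.7518 + 1406.25) = √4604.0018 = 67.852795
L = 3.25 × 67.852795 = 220.521585
V = π·2.5² × L = 19.634954 × 220.521585 = 4329.931189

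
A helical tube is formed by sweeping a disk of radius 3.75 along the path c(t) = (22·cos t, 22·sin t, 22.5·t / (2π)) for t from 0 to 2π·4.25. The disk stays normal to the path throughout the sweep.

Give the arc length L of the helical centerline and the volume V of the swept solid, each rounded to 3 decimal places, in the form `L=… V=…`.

2πR = 2π·22 = 138.230077
per-turn = √(138.230077² + 22.5²) = √(19107.5541 + 506.25) = √19613.8041 = 140.049292
L = 4.25 × 140.049292 = 595.209490
V = π·3.75² × L = 44.178647 × 595.209490 = 26295.549764

L=595.209 V=26295.550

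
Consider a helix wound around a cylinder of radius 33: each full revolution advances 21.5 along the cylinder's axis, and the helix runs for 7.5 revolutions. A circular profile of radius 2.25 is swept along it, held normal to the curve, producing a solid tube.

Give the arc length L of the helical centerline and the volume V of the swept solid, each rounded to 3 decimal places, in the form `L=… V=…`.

L=1563.426 V=24865.219

2πR = 2π·33 = 207.345115
per-turn = √(207.345115² + 21.5²) = √(42991.9968 + 462.25) = √43454.2468 = 208.456822
L = 7.5 × 208.456822 = 1563.426167
V = π·2.25² × L = 15.904313 × 1563.426167 = 24865.218820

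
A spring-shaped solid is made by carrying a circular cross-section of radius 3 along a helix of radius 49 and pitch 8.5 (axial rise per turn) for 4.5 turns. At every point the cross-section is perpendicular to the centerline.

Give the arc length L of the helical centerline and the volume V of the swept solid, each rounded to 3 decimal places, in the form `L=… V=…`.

2πR = 2π·49 = 307.876080
per-turn = √(307.876080² + 8.5²) = √(94787.6807 + 72.25) = √94859.9307 = 307.993394
L = 4.5 × 307.993394 = 1385.970272
V = π·3² × L = 28.274334 × 1385.970272 = 39187.386233

L=1385.970 V=39187.386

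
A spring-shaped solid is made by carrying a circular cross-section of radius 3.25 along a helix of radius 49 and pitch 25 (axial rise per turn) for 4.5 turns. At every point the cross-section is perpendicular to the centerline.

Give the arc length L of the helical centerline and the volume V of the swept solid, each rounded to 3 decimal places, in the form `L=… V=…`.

2πR = 2π·49 = 307.876080
per-turn = √(307.876080² + 25²) = √(94787.6807 + 625) = √95412.6807 = 308.889431
L = 4.5 × 308.889431 = 1390.002440
V = π·3.25² × L = 33.183072 × 1390.002440 = 46124.551611

L=1390.002 V=46124.552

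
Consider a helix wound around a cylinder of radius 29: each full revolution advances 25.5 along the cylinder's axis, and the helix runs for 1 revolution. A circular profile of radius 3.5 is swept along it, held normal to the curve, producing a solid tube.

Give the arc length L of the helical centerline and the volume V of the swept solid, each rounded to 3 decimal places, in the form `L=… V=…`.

L=183.988 V=7080.690

2πR = 2π·29 = 182.212374
per-turn = √(182.212374² + 25.5²) = √(33201.3492 + 650.25) = √33851.5992 = 183.988041
L = 1 × 183.988041 = 183.988041
V = π·3.5² × L = 38.484510 × 183.988041 = 7080.689602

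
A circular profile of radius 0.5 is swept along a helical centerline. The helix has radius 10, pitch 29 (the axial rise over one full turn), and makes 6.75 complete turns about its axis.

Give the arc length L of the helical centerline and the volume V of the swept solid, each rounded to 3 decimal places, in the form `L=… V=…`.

L=467.110 V=366.867

2πR = 2π·10 = 62.831853
per-turn = √(62.831853² + 29²) = √(3947.8418 + 841) = √4788.8418 = 69.201458
L = 6.75 × 69.201458 = 467.109840
V = π·0.5² × L = 0.785398 × 467.109840 = 366.867211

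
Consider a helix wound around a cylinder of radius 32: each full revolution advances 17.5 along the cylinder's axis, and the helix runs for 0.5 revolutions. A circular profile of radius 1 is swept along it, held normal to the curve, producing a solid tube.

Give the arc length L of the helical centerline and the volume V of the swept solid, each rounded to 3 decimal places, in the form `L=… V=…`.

L=100.911 V=317.021

2πR = 2π·32 = 201.061930
per-turn = √(201.061930² + 17.5²) = √(40425.8996 + 306.25) = √40732.1496 = 201.822074
L = 0.5 × 201.822074 = 100.911037
V = π·1² × L = 3.141593 × 100.911037 = 317.021373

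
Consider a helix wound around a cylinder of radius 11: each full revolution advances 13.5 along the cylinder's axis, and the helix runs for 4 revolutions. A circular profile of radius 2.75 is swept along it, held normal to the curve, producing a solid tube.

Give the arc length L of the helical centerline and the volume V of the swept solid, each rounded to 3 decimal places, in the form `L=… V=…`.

2πR = 2π·11 = 69.115038
per-turn = √(69.115038² + 13.5²) = √(4776.8885 + 182.25) = √4959.1385 = 70.421151
L = 4 × 70.421151 = 281.684605
V = π·2.75² × L = 23.758294 × 281.684605 = 6692.345777

L=281.685 V=6692.346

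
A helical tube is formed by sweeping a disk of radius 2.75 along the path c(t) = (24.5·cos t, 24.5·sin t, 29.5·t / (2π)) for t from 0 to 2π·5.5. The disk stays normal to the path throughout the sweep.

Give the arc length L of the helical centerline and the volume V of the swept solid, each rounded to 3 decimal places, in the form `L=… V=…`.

L=862.065 V=20481.206

2πR = 2π·24.5 = 153.938040
per-turn = √(153.938040² + 29.5²) = √(23696.9202 + 870.25) = √24567.1702 = 156.739179
L = 5.5 × 156.739179 = 862.065483
V = π·2.75² × L = 23.758294 × 862.065483 = 20481.205582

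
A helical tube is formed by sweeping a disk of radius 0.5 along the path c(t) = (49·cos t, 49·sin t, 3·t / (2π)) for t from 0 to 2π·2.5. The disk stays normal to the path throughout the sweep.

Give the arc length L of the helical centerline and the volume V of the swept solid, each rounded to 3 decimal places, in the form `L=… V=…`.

L=769.727 V=604.542

2πR = 2π·49 = 307.876080
per-turn = √(307.876080² + 3²) = √(94787.6807 + 9) = √94796.6807 = 307.890696
L = 2.5 × 307.890696 = 769.726740
V = π·0.5² × L = 0.785398 × 769.726740 = 604.541968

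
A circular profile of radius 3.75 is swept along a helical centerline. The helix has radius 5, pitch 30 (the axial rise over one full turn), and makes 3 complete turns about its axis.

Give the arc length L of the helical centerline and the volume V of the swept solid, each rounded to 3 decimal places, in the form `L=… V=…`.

2πR = 2π·5 = 31.415927
per-turn = √(31.415927² + 30²) = √(986.9604 + 900) = √1886.9604 = 43.439158
L = 3 × 43.439158 = 130.317474
V = π·3.75² × L = 44.178647 × 130.317474 = 5757.249630

L=130.317 V=5757.250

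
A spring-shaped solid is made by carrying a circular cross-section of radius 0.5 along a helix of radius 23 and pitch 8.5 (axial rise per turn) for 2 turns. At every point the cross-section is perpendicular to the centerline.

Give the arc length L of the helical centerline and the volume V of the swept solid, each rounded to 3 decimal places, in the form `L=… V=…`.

L=289.526 V=227.393

2πR = 2π·23 = 144.513262
per-turn = √(144.513262² + 8.5²) = √(20884.0829 + 72.25) = √20956.3329 = 144.763023
L = 2 × 144.763023 = 289.526047
V = π·0.5² × L = 0.785398 × 289.526047 = 227.393225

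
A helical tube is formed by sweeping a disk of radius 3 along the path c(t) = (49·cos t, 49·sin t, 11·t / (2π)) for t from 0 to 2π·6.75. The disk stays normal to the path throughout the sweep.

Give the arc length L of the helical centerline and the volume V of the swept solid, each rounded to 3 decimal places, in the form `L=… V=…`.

L=2079.490 V=58796.182

2πR = 2π·49 = 307.876080
per-turn = √(307.876080² + 11²) = √(94787.6807 + 121) = √94908.6807 = 308.072525
L = 6.75 × 308.072525 = 2079.489544
V = π·3² × L = 28.274334 × 2079.489544 = 58796.181667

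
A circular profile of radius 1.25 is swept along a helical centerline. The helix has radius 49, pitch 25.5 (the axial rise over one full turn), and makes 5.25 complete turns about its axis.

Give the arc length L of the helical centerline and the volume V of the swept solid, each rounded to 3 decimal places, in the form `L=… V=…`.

L=1621.884 V=7961.405

2πR = 2π·49 = 307.876080
per-turn = √(307.876080² + 25.5²) = √(94787.6807 + 650.25) = √95437.9307 = 308.930301
L = 5.25 × 308.930301 = 1621.884078
V = π·1.25² × L = 4.908739 × 1621.884078 = 7961.404853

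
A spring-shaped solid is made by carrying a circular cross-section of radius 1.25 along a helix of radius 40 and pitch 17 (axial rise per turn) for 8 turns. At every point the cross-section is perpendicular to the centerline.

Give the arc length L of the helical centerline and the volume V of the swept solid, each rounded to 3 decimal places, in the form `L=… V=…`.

L=2015.214 V=9892.157

2πR = 2π·40 = 251.327412
per-turn = √(251.327412² + 17²) = √(63165.4682 + 289) = √63454.4682 = 251.901703
L = 8 × 251.901703 = 2015.213627
V = π·1.25² × L = 4.908739 × 2015.213627 = 9892.156760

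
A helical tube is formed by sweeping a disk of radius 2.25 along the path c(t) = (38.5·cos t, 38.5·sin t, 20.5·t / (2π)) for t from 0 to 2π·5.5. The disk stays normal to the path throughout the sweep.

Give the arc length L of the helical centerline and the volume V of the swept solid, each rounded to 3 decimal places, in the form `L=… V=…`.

2πR = 2π·38.5 = 241.902634
per-turn = √(241.902634² + 20.5²) = √(58516.8845 + 420.25) = √58937.1345 = 242.769715
L = 5.5 × 242.769715 = 1335.233432
V = π·2.25² × L = 15.904313 × 1335.233432 = 21235.970178

L=1335.233 V=21235.970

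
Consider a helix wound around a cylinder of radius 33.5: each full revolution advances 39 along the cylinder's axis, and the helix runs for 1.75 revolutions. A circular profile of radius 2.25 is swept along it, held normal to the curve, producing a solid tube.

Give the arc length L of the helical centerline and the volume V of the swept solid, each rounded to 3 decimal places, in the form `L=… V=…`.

2πR = 2π·33.5 = 210.486708
per-turn = √(210.486708² + 39²) = √(44304.6542 + 1521) = √45825.6542 = 214.069274
L = 1.75 × 214.069274 = 374.621230
V = π·2.25² × L = 15.904313 × 374.621230 = 5958.093224

L=374.621 V=5958.093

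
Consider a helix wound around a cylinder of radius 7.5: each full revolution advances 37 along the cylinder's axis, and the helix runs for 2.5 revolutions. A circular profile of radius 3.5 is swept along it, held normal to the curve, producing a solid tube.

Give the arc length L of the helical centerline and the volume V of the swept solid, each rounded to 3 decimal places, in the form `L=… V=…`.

L=149.784 V=5764.381

2πR = 2π·7.5 = 47.123890
per-turn = √(47.123890² + 37²) = √(2220.6610 + 1369) = √3589.6610 = 59.913780
L = 2.5 × 59.913780 = 149.784449
V = π·3.5² × L = 38.484510 × 149.784449 = 5764.381130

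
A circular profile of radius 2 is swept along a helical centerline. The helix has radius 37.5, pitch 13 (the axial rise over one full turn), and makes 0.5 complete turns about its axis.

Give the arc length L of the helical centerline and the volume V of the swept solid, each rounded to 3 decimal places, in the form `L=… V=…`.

L=117.989 V=1482.692

2πR = 2π·37.5 = 235.619449
per-turn = √(235.619449² + 13²) = √(55516.5248 + 169) = √55685.5248 = 235.977806
L = 0.5 × 235.977806 = 117.988903
V = π·2² × L = 12.566371 × 117.988903 = 1482.692281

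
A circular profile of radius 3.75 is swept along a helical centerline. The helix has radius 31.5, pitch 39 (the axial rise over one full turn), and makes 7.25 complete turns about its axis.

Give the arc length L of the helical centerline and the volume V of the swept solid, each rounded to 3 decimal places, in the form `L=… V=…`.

2πR = 2π·31.5 = 197.920337
per-turn = √(197.920337² + 39²) = √(39172.4599 + 1521) = √40693.4599 = 201.726200
L = 7.25 × 201.726200 = 1462.514952
V = π·3.75² × L = 44.178647 × 1462.514952 = 64611.931337

L=1462.515 V=64611.931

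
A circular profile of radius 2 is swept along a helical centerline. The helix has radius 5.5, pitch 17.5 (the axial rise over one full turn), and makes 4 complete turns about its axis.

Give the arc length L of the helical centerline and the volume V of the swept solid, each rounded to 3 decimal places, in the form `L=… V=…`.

L=154.944 V=1947.080

2πR = 2π·5.5 = 34.557519
per-turn = √(34.557519² + 17.5²) = √(1194.2221 + 306.25) = √1500.4721 = 38.735928
L = 4 × 38.735928 = 154.943713
V = π·2² × L = 12.566371 × 154.943713 = 1947.080119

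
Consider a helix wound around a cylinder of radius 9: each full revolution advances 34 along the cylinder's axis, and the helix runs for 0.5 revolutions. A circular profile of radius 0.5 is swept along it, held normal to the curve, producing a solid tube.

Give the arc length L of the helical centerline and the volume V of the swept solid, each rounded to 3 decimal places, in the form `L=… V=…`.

L=32.991 V=25.911

2πR = 2π·9 = 56.548668
per-turn = √(56.548668² + 34²) = √(3197.7518 + 1156) = √4353.7518 = 65.982966
L = 0.5 × 65.982966 = 32.991483
V = π·0.5² × L = 0.785398 × 32.991483 = 25.911450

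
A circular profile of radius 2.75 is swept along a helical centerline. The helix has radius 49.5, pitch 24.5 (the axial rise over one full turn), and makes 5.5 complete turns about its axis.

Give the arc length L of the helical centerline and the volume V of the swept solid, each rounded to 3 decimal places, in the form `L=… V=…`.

2πR = 2π·49.5 = 311.017673
per-turn = √(311.017673² + 24.5²) = √(96731.9927 + 600.25) = √97332.2427 = 311.981158
L = 5.5 × 311.981158 = 1715.896367
V = π·2.75² × L = 23.758294 × 1715.896367 = 40766.771124

L=1715.896 V=40766.771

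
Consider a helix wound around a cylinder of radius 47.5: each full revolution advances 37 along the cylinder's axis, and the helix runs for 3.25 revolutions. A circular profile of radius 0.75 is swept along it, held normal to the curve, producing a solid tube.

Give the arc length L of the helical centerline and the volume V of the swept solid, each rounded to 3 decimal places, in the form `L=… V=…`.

2πR = 2π·47.5 = 298.451302
per-turn = √(298.451302² + 37²) = √(89073.1797 + 1369) = √90442.1797 = 300.736063
L = 3.25 × 300.736063 = 977.392205
V = π·0.75² × L = 1.767146 × 977.392205 = 1727.194597

L=977.392 V=1727.195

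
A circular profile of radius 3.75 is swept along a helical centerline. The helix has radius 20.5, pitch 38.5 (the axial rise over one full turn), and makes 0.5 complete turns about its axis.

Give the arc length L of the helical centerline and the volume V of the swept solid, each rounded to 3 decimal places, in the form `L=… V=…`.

2πR = 2π·20.5 = 128.805299
per-turn = √(128.805299² + 38.5²) = √(16590.8050 + 1482.25) = √18073.0550 = 134.436063
L = 0.5 × 134.436063 = 67.218031
V = π·3.75² × L = 44.178647 × 67.218031 = 2969.601662

L=67.218 V=2969.602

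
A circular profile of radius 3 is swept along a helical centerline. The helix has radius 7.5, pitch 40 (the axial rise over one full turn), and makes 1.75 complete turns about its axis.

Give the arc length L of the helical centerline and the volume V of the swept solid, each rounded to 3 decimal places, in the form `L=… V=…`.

2πR = 2π·7.5 = 47.123890
per-turn = √(47.123890² + 40²) = √(2220.6610 + 1600) = √3820.6610 = 61.811496
L = 1.75 × 61.811496 = 108.170117
V = π·3² × L = 28.274334 × 108.170117 = 3058.438013

L=108.170 V=3058.438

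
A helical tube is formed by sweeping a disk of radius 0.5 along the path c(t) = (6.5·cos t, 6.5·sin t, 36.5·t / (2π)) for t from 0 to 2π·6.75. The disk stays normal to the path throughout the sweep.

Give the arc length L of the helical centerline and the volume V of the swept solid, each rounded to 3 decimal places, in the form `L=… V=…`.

L=369.726 V=290.382

2πR = 2π·6.5 = 40.840704
per-turn = √(40.840704² + 36.5²) = √(1667.9631 + 1332.25) = √3000.2131 = 54.774201
L = 6.75 × 54.774201 = 369.725860
V = π·0.5² × L = 0.785398 × 369.725860 = 290.382011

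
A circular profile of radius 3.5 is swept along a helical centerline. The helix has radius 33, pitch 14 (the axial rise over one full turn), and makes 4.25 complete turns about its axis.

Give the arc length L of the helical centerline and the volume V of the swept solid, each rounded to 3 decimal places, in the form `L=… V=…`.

2πR = 2π·33 = 207.345115
per-turn = √(207.345115² + 14²) = √(42991.9968 + 196) = √43187.9968 = 207.817220
L = 4.25 × 207.817220 = 883.223183
V = π·3.5² × L = 38.484510 × 883.223183 = 33990.411439

L=883.223 V=33990.411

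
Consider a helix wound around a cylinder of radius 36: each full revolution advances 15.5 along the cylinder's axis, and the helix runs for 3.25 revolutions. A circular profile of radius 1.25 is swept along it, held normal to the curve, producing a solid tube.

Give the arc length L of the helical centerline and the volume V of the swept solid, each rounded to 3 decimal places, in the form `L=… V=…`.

L=736.857 V=3617.037

2πR = 2π·36 = 226.194671
per-turn = √(226.194671² + 15.5²) = √(51164.0292 + 240.25) = √51404.2792 = 226.725118
L = 3.25 × 226.725118 = 736.856634
V = π·1.25² × L = 4.908739 × 736.856634 = 3617.036544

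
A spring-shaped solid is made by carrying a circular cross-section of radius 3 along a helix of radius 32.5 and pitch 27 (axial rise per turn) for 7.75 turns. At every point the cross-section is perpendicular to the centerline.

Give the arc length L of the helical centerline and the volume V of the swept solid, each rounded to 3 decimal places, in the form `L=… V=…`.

2πR = 2π·32.5 = 204.203522
per-turn = √(204.203522² + 27²) = √(41699.0786 + 729) = √42428.0786 = 205.980772
L = 7.75 × 205.980772 = 1596.350986
V = π·3² × L = 28.274334 × 1596.350986 = 45135.760772

L=1596.351 V=45135.761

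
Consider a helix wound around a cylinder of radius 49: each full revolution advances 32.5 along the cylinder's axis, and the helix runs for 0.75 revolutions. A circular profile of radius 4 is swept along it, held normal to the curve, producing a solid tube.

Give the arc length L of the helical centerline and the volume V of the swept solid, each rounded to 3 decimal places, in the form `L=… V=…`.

L=232.190 V=11671.144

2πR = 2π·49 = 307.876080
per-turn = √(307.876080² + 32.5²) = √(94787.6807 + 1056.25) = √95843.9307 = 309.586709
L = 0.75 × 309.586709 = 232.190032
V = π·4² × L = 50.265482 × 232.190032 = 11671.143985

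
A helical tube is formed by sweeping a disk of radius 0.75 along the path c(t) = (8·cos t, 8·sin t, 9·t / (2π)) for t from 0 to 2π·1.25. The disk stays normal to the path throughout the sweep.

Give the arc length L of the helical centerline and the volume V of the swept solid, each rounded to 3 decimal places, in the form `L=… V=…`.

L=63.831 V=112.799

2πR = 2π·8 = 50.265482
per-turn = √(50.265482² + 9²) = √(2526.6187 + 81) = √2607.6187 = 51.064848
L = 1.25 × 51.064848 = 63.831060
V = π·0.75² × L = 1.767146 × 63.831060 = 112.798794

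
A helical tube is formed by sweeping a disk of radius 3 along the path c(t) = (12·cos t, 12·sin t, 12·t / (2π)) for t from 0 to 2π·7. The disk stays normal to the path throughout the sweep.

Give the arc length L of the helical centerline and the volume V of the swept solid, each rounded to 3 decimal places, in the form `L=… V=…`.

2πR = 2π·12 = 75.398224
per-turn = √(75.398224² + 12²) = √(5684.8921 + 144) = √5828.8921 = 76.347182
L = 7 × 76.347182 = 534.430271
V = π·3² × L = 28.274334 × 534.430271 = 15110.659921

L=534.430 V=15110.660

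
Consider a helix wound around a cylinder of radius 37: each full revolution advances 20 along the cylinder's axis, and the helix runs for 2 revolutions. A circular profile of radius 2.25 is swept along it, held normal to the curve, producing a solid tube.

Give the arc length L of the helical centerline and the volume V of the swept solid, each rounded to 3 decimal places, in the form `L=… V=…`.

L=466.673 V=7422.116

2πR = 2π·37 = 232.477856
per-turn = √(232.477856² + 20²) = √(54045.9537 + 400) = √54445.9537 = 233.336567
L = 2 × 233.336567 = 466.673135
V = π·2.25² × L = 15.904313 × 466.673135 = 7422.115516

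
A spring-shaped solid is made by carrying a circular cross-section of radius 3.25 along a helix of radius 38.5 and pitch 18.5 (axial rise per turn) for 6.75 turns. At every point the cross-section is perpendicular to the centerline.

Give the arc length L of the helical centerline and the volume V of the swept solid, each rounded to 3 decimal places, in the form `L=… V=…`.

2πR = 2π·38.5 = 241.902634
per-turn = √(241.902634² + 18.5²) = √(58516.8845 + 342.25) = √58859.1345 = 242.609016
L = 6.75 × 242.609016 = 1637.610856
V = π·3.25² × L = 33.183072 × 1637.610856 = 54340.959600

L=1637.611 V=54340.960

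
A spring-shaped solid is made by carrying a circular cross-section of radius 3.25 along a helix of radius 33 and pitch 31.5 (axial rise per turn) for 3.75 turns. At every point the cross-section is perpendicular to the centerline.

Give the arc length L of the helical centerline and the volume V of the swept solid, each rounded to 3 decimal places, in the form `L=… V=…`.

L=786.466 V=26097.352

2πR = 2π·33 = 207.345115
per-turn = √(207.345115² + 31.5²) = √(42991.9968 + 992.25) = √43984.2468 = 209.724216
L = 3.75 × 209.724216 = 786.465810
V = π·3.25² × L = 33.183072 × 786.465810 = 26097.351914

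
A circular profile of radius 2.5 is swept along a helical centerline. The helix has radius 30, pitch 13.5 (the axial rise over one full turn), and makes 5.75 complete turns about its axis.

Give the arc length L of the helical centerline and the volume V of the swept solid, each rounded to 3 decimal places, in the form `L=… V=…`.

L=1086.626 V=21335.845

2πR = 2π·30 = 188.495559
per-turn = √(188.495559² + 13.5²) = √(35530.5758 + 182.25) = √35712.8258 = 188.978374
L = 5.75 × 188.978374 = 1086.625651
V = π·2.5² × L = 19.634954 × 1086.625651 = 21335.844756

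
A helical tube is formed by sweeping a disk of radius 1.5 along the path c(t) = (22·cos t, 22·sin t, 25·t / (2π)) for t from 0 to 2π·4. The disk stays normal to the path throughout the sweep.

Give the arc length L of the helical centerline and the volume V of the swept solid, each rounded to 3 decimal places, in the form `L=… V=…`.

2πR = 2π·22 = 138.230077
per-turn = √(138.230077² + 25²) = √(19107.5541 + 625) = √19732.5541 = 140.472610
L = 4 × 140.472610 = 561.890439
V = π·1.5² × L = 7.068583 × 561.890439 = 3971.769472

L=561.890 V=3971.769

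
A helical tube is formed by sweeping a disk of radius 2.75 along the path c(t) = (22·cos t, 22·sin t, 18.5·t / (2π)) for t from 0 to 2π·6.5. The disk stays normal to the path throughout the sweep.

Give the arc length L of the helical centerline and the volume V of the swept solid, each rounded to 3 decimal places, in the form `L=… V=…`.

2πR = 2π·22 = 138.230077
per-turn = √(138.230077² + 18.5²) = √(19107.5541 + 342.25) = √19449.8041 = 139.462555
L = 6.5 × 139.462555 = 906.506605
V = π·2.75² × L = 23.758294 × 906.506605 = 21537.050825

L=906.507 V=21537.051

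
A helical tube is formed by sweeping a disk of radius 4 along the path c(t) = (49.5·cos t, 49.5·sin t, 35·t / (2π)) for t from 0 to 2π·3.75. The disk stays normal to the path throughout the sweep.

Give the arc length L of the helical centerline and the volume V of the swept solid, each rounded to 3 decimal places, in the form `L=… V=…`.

2πR = 2π·49.5 = 311.017673
per-turn = √(311.017673² + 35²) = √(96731.9927 + 1225) = √97956.9927 = 312.980818
L = 3.75 × 312.980818 = 1173.678069
V = π·4² × L = 50.265482 × 1173.678069 = 58995.494403

L=1173.678 V=58995.494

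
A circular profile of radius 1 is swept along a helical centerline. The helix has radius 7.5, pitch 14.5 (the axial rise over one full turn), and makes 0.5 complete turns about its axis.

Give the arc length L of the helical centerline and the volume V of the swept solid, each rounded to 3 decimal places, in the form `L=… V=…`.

L=24.652 V=77.447

2πR = 2π·7.5 = 47.123890
per-turn = √(47.123890² + 14.5²) = √(2220.6610 + 210.25) = √2430.9110 = 49.304269
L = 0.5 × 49.304269 = 24.652135
V = π·1² × L = 3.141593 × 24.652135 = 77.446965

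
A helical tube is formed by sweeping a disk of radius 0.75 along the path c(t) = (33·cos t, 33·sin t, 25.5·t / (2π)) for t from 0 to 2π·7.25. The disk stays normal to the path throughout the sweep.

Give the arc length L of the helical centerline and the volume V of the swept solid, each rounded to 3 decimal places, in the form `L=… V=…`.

L=1514.578 V=2676.480

2πR = 2π·33 = 207.345115
per-turn = √(207.345115² + 25.5²) = √(42991.9968 + 650.25) = √43642.2468 = 208.907268
L = 7.25 × 208.907268 = 1514.577696
V = π·0.75² × L = 1.767146 × 1514.577696 = 2676.479716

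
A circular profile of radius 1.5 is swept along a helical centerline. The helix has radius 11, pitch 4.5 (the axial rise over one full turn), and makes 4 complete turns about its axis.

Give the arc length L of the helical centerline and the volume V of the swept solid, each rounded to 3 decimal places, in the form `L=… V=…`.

2πR = 2π·11 = 69.115038
per-turn = √(69.115038² + 4.5²) = √(4776.8885 + 20.25) = √4797.1385 = 69.261378
L = 4 × 69.261378 = 277.045513
V = π·1.5² × L = 7.068583 × 277.045513 = 1958.319336

L=277.046 V=1958.319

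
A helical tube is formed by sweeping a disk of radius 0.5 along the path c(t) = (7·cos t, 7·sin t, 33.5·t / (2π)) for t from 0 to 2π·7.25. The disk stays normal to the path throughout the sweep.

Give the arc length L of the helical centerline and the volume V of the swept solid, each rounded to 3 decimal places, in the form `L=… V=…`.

2πR = 2π·7 = 43.982297
per-turn = √(43.982297² + 33.5²) = √(1934.4425 + 1122.25) = √3056.6925 = 55.287363
L = 7.25 × 55.287363 = 400.833379
V = π·0.5² × L = 0.785398 × 400.833379 = 314.813800

L=400.833 V=314.814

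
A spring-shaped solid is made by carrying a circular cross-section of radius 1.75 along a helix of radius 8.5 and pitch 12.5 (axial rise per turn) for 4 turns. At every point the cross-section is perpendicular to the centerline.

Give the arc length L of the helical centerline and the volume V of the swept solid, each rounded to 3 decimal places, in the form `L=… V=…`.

L=219.402 V=2110.891

2πR = 2π·8.5 = 53.407075
per-turn = √(53.407075² + 12.5²) = √(2852.3157 + 156.25) = √3008.5657 = 54.850394
L = 4 × 54.850394 = 219.401574
V = π·1.75² × L = 9.621128 × 219.401574 = 2110.890519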